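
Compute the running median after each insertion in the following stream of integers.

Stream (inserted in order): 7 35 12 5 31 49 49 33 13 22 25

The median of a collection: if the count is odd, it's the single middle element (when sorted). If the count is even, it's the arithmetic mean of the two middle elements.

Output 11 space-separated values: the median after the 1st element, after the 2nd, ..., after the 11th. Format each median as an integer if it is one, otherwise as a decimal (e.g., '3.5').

Answer: 7 21 12 9.5 12 21.5 31 32 31 26.5 25

Derivation:
Step 1: insert 7 -> lo=[7] (size 1, max 7) hi=[] (size 0) -> median=7
Step 2: insert 35 -> lo=[7] (size 1, max 7) hi=[35] (size 1, min 35) -> median=21
Step 3: insert 12 -> lo=[7, 12] (size 2, max 12) hi=[35] (size 1, min 35) -> median=12
Step 4: insert 5 -> lo=[5, 7] (size 2, max 7) hi=[12, 35] (size 2, min 12) -> median=9.5
Step 5: insert 31 -> lo=[5, 7, 12] (size 3, max 12) hi=[31, 35] (size 2, min 31) -> median=12
Step 6: insert 49 -> lo=[5, 7, 12] (size 3, max 12) hi=[31, 35, 49] (size 3, min 31) -> median=21.5
Step 7: insert 49 -> lo=[5, 7, 12, 31] (size 4, max 31) hi=[35, 49, 49] (size 3, min 35) -> median=31
Step 8: insert 33 -> lo=[5, 7, 12, 31] (size 4, max 31) hi=[33, 35, 49, 49] (size 4, min 33) -> median=32
Step 9: insert 13 -> lo=[5, 7, 12, 13, 31] (size 5, max 31) hi=[33, 35, 49, 49] (size 4, min 33) -> median=31
Step 10: insert 22 -> lo=[5, 7, 12, 13, 22] (size 5, max 22) hi=[31, 33, 35, 49, 49] (size 5, min 31) -> median=26.5
Step 11: insert 25 -> lo=[5, 7, 12, 13, 22, 25] (size 6, max 25) hi=[31, 33, 35, 49, 49] (size 5, min 31) -> median=25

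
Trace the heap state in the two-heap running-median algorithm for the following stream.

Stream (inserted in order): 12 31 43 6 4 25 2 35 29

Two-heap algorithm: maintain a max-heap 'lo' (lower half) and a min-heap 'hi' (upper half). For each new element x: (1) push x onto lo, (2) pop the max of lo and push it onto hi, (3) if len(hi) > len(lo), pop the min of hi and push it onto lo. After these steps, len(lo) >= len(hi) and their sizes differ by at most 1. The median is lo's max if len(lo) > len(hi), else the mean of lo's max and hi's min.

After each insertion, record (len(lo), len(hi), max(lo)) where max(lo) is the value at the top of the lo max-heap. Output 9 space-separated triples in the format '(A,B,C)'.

Step 1: insert 12 -> lo=[12] hi=[] -> (len(lo)=1, len(hi)=0, max(lo)=12)
Step 2: insert 31 -> lo=[12] hi=[31] -> (len(lo)=1, len(hi)=1, max(lo)=12)
Step 3: insert 43 -> lo=[12, 31] hi=[43] -> (len(lo)=2, len(hi)=1, max(lo)=31)
Step 4: insert 6 -> lo=[6, 12] hi=[31, 43] -> (len(lo)=2, len(hi)=2, max(lo)=12)
Step 5: insert 4 -> lo=[4, 6, 12] hi=[31, 43] -> (len(lo)=3, len(hi)=2, max(lo)=12)
Step 6: insert 25 -> lo=[4, 6, 12] hi=[25, 31, 43] -> (len(lo)=3, len(hi)=3, max(lo)=12)
Step 7: insert 2 -> lo=[2, 4, 6, 12] hi=[25, 31, 43] -> (len(lo)=4, len(hi)=3, max(lo)=12)
Step 8: insert 35 -> lo=[2, 4, 6, 12] hi=[25, 31, 35, 43] -> (len(lo)=4, len(hi)=4, max(lo)=12)
Step 9: insert 29 -> lo=[2, 4, 6, 12, 25] hi=[29, 31, 35, 43] -> (len(lo)=5, len(hi)=4, max(lo)=25)

Answer: (1,0,12) (1,1,12) (2,1,31) (2,2,12) (3,2,12) (3,3,12) (4,3,12) (4,4,12) (5,4,25)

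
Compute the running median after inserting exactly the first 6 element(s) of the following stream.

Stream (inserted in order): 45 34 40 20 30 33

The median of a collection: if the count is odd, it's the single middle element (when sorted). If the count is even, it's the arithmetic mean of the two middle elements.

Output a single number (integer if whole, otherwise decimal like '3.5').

Step 1: insert 45 -> lo=[45] (size 1, max 45) hi=[] (size 0) -> median=45
Step 2: insert 34 -> lo=[34] (size 1, max 34) hi=[45] (size 1, min 45) -> median=39.5
Step 3: insert 40 -> lo=[34, 40] (size 2, max 40) hi=[45] (size 1, min 45) -> median=40
Step 4: insert 20 -> lo=[20, 34] (size 2, max 34) hi=[40, 45] (size 2, min 40) -> median=37
Step 5: insert 30 -> lo=[20, 30, 34] (size 3, max 34) hi=[40, 45] (size 2, min 40) -> median=34
Step 6: insert 33 -> lo=[20, 30, 33] (size 3, max 33) hi=[34, 40, 45] (size 3, min 34) -> median=33.5

Answer: 33.5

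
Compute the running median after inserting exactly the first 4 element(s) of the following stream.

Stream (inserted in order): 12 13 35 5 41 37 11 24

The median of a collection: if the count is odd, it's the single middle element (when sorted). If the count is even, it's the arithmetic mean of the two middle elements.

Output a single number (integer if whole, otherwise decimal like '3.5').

Answer: 12.5

Derivation:
Step 1: insert 12 -> lo=[12] (size 1, max 12) hi=[] (size 0) -> median=12
Step 2: insert 13 -> lo=[12] (size 1, max 12) hi=[13] (size 1, min 13) -> median=12.5
Step 3: insert 35 -> lo=[12, 13] (size 2, max 13) hi=[35] (size 1, min 35) -> median=13
Step 4: insert 5 -> lo=[5, 12] (size 2, max 12) hi=[13, 35] (size 2, min 13) -> median=12.5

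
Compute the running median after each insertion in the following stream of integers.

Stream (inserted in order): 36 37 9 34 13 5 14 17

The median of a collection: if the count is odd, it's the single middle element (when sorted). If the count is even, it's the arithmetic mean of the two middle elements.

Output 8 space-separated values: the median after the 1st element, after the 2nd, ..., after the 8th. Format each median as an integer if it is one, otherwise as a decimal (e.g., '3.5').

Step 1: insert 36 -> lo=[36] (size 1, max 36) hi=[] (size 0) -> median=36
Step 2: insert 37 -> lo=[36] (size 1, max 36) hi=[37] (size 1, min 37) -> median=36.5
Step 3: insert 9 -> lo=[9, 36] (size 2, max 36) hi=[37] (size 1, min 37) -> median=36
Step 4: insert 34 -> lo=[9, 34] (size 2, max 34) hi=[36, 37] (size 2, min 36) -> median=35
Step 5: insert 13 -> lo=[9, 13, 34] (size 3, max 34) hi=[36, 37] (size 2, min 36) -> median=34
Step 6: insert 5 -> lo=[5, 9, 13] (size 3, max 13) hi=[34, 36, 37] (size 3, min 34) -> median=23.5
Step 7: insert 14 -> lo=[5, 9, 13, 14] (size 4, max 14) hi=[34, 36, 37] (size 3, min 34) -> median=14
Step 8: insert 17 -> lo=[5, 9, 13, 14] (size 4, max 14) hi=[17, 34, 36, 37] (size 4, min 17) -> median=15.5

Answer: 36 36.5 36 35 34 23.5 14 15.5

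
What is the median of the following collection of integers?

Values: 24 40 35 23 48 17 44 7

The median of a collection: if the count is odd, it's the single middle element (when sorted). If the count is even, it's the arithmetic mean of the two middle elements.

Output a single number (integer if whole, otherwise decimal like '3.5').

Step 1: insert 24 -> lo=[24] (size 1, max 24) hi=[] (size 0) -> median=24
Step 2: insert 40 -> lo=[24] (size 1, max 24) hi=[40] (size 1, min 40) -> median=32
Step 3: insert 35 -> lo=[24, 35] (size 2, max 35) hi=[40] (size 1, min 40) -> median=35
Step 4: insert 23 -> lo=[23, 24] (size 2, max 24) hi=[35, 40] (size 2, min 35) -> median=29.5
Step 5: insert 48 -> lo=[23, 24, 35] (size 3, max 35) hi=[40, 48] (size 2, min 40) -> median=35
Step 6: insert 17 -> lo=[17, 23, 24] (size 3, max 24) hi=[35, 40, 48] (size 3, min 35) -> median=29.5
Step 7: insert 44 -> lo=[17, 23, 24, 35] (size 4, max 35) hi=[40, 44, 48] (size 3, min 40) -> median=35
Step 8: insert 7 -> lo=[7, 17, 23, 24] (size 4, max 24) hi=[35, 40, 44, 48] (size 4, min 35) -> median=29.5

Answer: 29.5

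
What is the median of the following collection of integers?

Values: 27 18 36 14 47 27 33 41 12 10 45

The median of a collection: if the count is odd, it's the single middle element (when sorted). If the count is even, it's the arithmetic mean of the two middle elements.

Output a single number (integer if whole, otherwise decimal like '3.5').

Step 1: insert 27 -> lo=[27] (size 1, max 27) hi=[] (size 0) -> median=27
Step 2: insert 18 -> lo=[18] (size 1, max 18) hi=[27] (size 1, min 27) -> median=22.5
Step 3: insert 36 -> lo=[18, 27] (size 2, max 27) hi=[36] (size 1, min 36) -> median=27
Step 4: insert 14 -> lo=[14, 18] (size 2, max 18) hi=[27, 36] (size 2, min 27) -> median=22.5
Step 5: insert 47 -> lo=[14, 18, 27] (size 3, max 27) hi=[36, 47] (size 2, min 36) -> median=27
Step 6: insert 27 -> lo=[14, 18, 27] (size 3, max 27) hi=[27, 36, 47] (size 3, min 27) -> median=27
Step 7: insert 33 -> lo=[14, 18, 27, 27] (size 4, max 27) hi=[33, 36, 47] (size 3, min 33) -> median=27
Step 8: insert 41 -> lo=[14, 18, 27, 27] (size 4, max 27) hi=[33, 36, 41, 47] (size 4, min 33) -> median=30
Step 9: insert 12 -> lo=[12, 14, 18, 27, 27] (size 5, max 27) hi=[33, 36, 41, 47] (size 4, min 33) -> median=27
Step 10: insert 10 -> lo=[10, 12, 14, 18, 27] (size 5, max 27) hi=[27, 33, 36, 41, 47] (size 5, min 27) -> median=27
Step 11: insert 45 -> lo=[10, 12, 14, 18, 27, 27] (size 6, max 27) hi=[33, 36, 41, 45, 47] (size 5, min 33) -> median=27

Answer: 27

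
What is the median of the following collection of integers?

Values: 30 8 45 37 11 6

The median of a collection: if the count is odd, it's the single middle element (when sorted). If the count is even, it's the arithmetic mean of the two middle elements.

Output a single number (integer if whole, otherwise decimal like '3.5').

Answer: 20.5

Derivation:
Step 1: insert 30 -> lo=[30] (size 1, max 30) hi=[] (size 0) -> median=30
Step 2: insert 8 -> lo=[8] (size 1, max 8) hi=[30] (size 1, min 30) -> median=19
Step 3: insert 45 -> lo=[8, 30] (size 2, max 30) hi=[45] (size 1, min 45) -> median=30
Step 4: insert 37 -> lo=[8, 30] (size 2, max 30) hi=[37, 45] (size 2, min 37) -> median=33.5
Step 5: insert 11 -> lo=[8, 11, 30] (size 3, max 30) hi=[37, 45] (size 2, min 37) -> median=30
Step 6: insert 6 -> lo=[6, 8, 11] (size 3, max 11) hi=[30, 37, 45] (size 3, min 30) -> median=20.5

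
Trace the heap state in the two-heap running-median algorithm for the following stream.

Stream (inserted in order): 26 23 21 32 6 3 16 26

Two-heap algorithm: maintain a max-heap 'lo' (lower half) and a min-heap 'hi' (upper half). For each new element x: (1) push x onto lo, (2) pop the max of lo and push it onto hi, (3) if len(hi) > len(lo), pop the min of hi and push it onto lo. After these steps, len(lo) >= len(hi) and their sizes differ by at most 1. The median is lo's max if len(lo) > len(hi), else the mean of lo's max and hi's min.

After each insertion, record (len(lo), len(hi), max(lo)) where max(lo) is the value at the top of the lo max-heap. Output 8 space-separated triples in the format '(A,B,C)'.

Step 1: insert 26 -> lo=[26] hi=[] -> (len(lo)=1, len(hi)=0, max(lo)=26)
Step 2: insert 23 -> lo=[23] hi=[26] -> (len(lo)=1, len(hi)=1, max(lo)=23)
Step 3: insert 21 -> lo=[21, 23] hi=[26] -> (len(lo)=2, len(hi)=1, max(lo)=23)
Step 4: insert 32 -> lo=[21, 23] hi=[26, 32] -> (len(lo)=2, len(hi)=2, max(lo)=23)
Step 5: insert 6 -> lo=[6, 21, 23] hi=[26, 32] -> (len(lo)=3, len(hi)=2, max(lo)=23)
Step 6: insert 3 -> lo=[3, 6, 21] hi=[23, 26, 32] -> (len(lo)=3, len(hi)=3, max(lo)=21)
Step 7: insert 16 -> lo=[3, 6, 16, 21] hi=[23, 26, 32] -> (len(lo)=4, len(hi)=3, max(lo)=21)
Step 8: insert 26 -> lo=[3, 6, 16, 21] hi=[23, 26, 26, 32] -> (len(lo)=4, len(hi)=4, max(lo)=21)

Answer: (1,0,26) (1,1,23) (2,1,23) (2,2,23) (3,2,23) (3,3,21) (4,3,21) (4,4,21)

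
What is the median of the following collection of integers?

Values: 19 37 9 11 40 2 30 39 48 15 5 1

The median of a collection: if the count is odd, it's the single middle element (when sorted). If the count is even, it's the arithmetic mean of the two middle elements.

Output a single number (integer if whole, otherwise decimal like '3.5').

Answer: 17

Derivation:
Step 1: insert 19 -> lo=[19] (size 1, max 19) hi=[] (size 0) -> median=19
Step 2: insert 37 -> lo=[19] (size 1, max 19) hi=[37] (size 1, min 37) -> median=28
Step 3: insert 9 -> lo=[9, 19] (size 2, max 19) hi=[37] (size 1, min 37) -> median=19
Step 4: insert 11 -> lo=[9, 11] (size 2, max 11) hi=[19, 37] (size 2, min 19) -> median=15
Step 5: insert 40 -> lo=[9, 11, 19] (size 3, max 19) hi=[37, 40] (size 2, min 37) -> median=19
Step 6: insert 2 -> lo=[2, 9, 11] (size 3, max 11) hi=[19, 37, 40] (size 3, min 19) -> median=15
Step 7: insert 30 -> lo=[2, 9, 11, 19] (size 4, max 19) hi=[30, 37, 40] (size 3, min 30) -> median=19
Step 8: insert 39 -> lo=[2, 9, 11, 19] (size 4, max 19) hi=[30, 37, 39, 40] (size 4, min 30) -> median=24.5
Step 9: insert 48 -> lo=[2, 9, 11, 19, 30] (size 5, max 30) hi=[37, 39, 40, 48] (size 4, min 37) -> median=30
Step 10: insert 15 -> lo=[2, 9, 11, 15, 19] (size 5, max 19) hi=[30, 37, 39, 40, 48] (size 5, min 30) -> median=24.5
Step 11: insert 5 -> lo=[2, 5, 9, 11, 15, 19] (size 6, max 19) hi=[30, 37, 39, 40, 48] (size 5, min 30) -> median=19
Step 12: insert 1 -> lo=[1, 2, 5, 9, 11, 15] (size 6, max 15) hi=[19, 30, 37, 39, 40, 48] (size 6, min 19) -> median=17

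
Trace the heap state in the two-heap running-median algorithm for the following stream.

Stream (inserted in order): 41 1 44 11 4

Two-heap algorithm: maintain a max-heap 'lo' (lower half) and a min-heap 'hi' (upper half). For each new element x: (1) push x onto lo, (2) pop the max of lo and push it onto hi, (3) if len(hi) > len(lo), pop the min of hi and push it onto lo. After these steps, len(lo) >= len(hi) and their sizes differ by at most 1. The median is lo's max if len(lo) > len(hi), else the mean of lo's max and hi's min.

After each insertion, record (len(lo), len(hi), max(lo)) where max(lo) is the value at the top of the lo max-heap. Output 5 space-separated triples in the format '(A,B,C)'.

Answer: (1,0,41) (1,1,1) (2,1,41) (2,2,11) (3,2,11)

Derivation:
Step 1: insert 41 -> lo=[41] hi=[] -> (len(lo)=1, len(hi)=0, max(lo)=41)
Step 2: insert 1 -> lo=[1] hi=[41] -> (len(lo)=1, len(hi)=1, max(lo)=1)
Step 3: insert 44 -> lo=[1, 41] hi=[44] -> (len(lo)=2, len(hi)=1, max(lo)=41)
Step 4: insert 11 -> lo=[1, 11] hi=[41, 44] -> (len(lo)=2, len(hi)=2, max(lo)=11)
Step 5: insert 4 -> lo=[1, 4, 11] hi=[41, 44] -> (len(lo)=3, len(hi)=2, max(lo)=11)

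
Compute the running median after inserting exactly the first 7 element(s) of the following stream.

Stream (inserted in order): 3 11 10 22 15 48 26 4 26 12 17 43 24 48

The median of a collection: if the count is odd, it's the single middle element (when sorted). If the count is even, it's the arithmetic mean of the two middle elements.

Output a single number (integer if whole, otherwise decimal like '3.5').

Answer: 15

Derivation:
Step 1: insert 3 -> lo=[3] (size 1, max 3) hi=[] (size 0) -> median=3
Step 2: insert 11 -> lo=[3] (size 1, max 3) hi=[11] (size 1, min 11) -> median=7
Step 3: insert 10 -> lo=[3, 10] (size 2, max 10) hi=[11] (size 1, min 11) -> median=10
Step 4: insert 22 -> lo=[3, 10] (size 2, max 10) hi=[11, 22] (size 2, min 11) -> median=10.5
Step 5: insert 15 -> lo=[3, 10, 11] (size 3, max 11) hi=[15, 22] (size 2, min 15) -> median=11
Step 6: insert 48 -> lo=[3, 10, 11] (size 3, max 11) hi=[15, 22, 48] (size 3, min 15) -> median=13
Step 7: insert 26 -> lo=[3, 10, 11, 15] (size 4, max 15) hi=[22, 26, 48] (size 3, min 22) -> median=15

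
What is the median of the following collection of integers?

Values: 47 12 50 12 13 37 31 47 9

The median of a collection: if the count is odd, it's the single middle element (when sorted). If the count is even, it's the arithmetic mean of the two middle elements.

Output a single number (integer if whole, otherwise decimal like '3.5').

Step 1: insert 47 -> lo=[47] (size 1, max 47) hi=[] (size 0) -> median=47
Step 2: insert 12 -> lo=[12] (size 1, max 12) hi=[47] (size 1, min 47) -> median=29.5
Step 3: insert 50 -> lo=[12, 47] (size 2, max 47) hi=[50] (size 1, min 50) -> median=47
Step 4: insert 12 -> lo=[12, 12] (size 2, max 12) hi=[47, 50] (size 2, min 47) -> median=29.5
Step 5: insert 13 -> lo=[12, 12, 13] (size 3, max 13) hi=[47, 50] (size 2, min 47) -> median=13
Step 6: insert 37 -> lo=[12, 12, 13] (size 3, max 13) hi=[37, 47, 50] (size 3, min 37) -> median=25
Step 7: insert 31 -> lo=[12, 12, 13, 31] (size 4, max 31) hi=[37, 47, 50] (size 3, min 37) -> median=31
Step 8: insert 47 -> lo=[12, 12, 13, 31] (size 4, max 31) hi=[37, 47, 47, 50] (size 4, min 37) -> median=34
Step 9: insert 9 -> lo=[9, 12, 12, 13, 31] (size 5, max 31) hi=[37, 47, 47, 50] (size 4, min 37) -> median=31

Answer: 31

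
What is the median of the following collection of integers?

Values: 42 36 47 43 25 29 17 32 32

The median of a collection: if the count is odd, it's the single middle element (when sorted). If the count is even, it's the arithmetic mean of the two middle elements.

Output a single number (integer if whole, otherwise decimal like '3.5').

Answer: 32

Derivation:
Step 1: insert 42 -> lo=[42] (size 1, max 42) hi=[] (size 0) -> median=42
Step 2: insert 36 -> lo=[36] (size 1, max 36) hi=[42] (size 1, min 42) -> median=39
Step 3: insert 47 -> lo=[36, 42] (size 2, max 42) hi=[47] (size 1, min 47) -> median=42
Step 4: insert 43 -> lo=[36, 42] (size 2, max 42) hi=[43, 47] (size 2, min 43) -> median=42.5
Step 5: insert 25 -> lo=[25, 36, 42] (size 3, max 42) hi=[43, 47] (size 2, min 43) -> median=42
Step 6: insert 29 -> lo=[25, 29, 36] (size 3, max 36) hi=[42, 43, 47] (size 3, min 42) -> median=39
Step 7: insert 17 -> lo=[17, 25, 29, 36] (size 4, max 36) hi=[42, 43, 47] (size 3, min 42) -> median=36
Step 8: insert 32 -> lo=[17, 25, 29, 32] (size 4, max 32) hi=[36, 42, 43, 47] (size 4, min 36) -> median=34
Step 9: insert 32 -> lo=[17, 25, 29, 32, 32] (size 5, max 32) hi=[36, 42, 43, 47] (size 4, min 36) -> median=32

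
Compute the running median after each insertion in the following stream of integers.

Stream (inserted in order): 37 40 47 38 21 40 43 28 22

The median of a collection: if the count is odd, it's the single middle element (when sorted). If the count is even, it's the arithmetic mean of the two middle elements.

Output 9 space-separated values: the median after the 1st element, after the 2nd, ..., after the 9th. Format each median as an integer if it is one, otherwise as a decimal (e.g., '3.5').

Answer: 37 38.5 40 39 38 39 40 39 38

Derivation:
Step 1: insert 37 -> lo=[37] (size 1, max 37) hi=[] (size 0) -> median=37
Step 2: insert 40 -> lo=[37] (size 1, max 37) hi=[40] (size 1, min 40) -> median=38.5
Step 3: insert 47 -> lo=[37, 40] (size 2, max 40) hi=[47] (size 1, min 47) -> median=40
Step 4: insert 38 -> lo=[37, 38] (size 2, max 38) hi=[40, 47] (size 2, min 40) -> median=39
Step 5: insert 21 -> lo=[21, 37, 38] (size 3, max 38) hi=[40, 47] (size 2, min 40) -> median=38
Step 6: insert 40 -> lo=[21, 37, 38] (size 3, max 38) hi=[40, 40, 47] (size 3, min 40) -> median=39
Step 7: insert 43 -> lo=[21, 37, 38, 40] (size 4, max 40) hi=[40, 43, 47] (size 3, min 40) -> median=40
Step 8: insert 28 -> lo=[21, 28, 37, 38] (size 4, max 38) hi=[40, 40, 43, 47] (size 4, min 40) -> median=39
Step 9: insert 22 -> lo=[21, 22, 28, 37, 38] (size 5, max 38) hi=[40, 40, 43, 47] (size 4, min 40) -> median=38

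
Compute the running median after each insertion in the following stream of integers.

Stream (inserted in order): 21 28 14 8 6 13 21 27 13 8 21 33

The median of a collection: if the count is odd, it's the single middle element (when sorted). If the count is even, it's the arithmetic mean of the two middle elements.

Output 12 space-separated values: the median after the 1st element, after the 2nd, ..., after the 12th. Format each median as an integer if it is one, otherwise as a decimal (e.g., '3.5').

Step 1: insert 21 -> lo=[21] (size 1, max 21) hi=[] (size 0) -> median=21
Step 2: insert 28 -> lo=[21] (size 1, max 21) hi=[28] (size 1, min 28) -> median=24.5
Step 3: insert 14 -> lo=[14, 21] (size 2, max 21) hi=[28] (size 1, min 28) -> median=21
Step 4: insert 8 -> lo=[8, 14] (size 2, max 14) hi=[21, 28] (size 2, min 21) -> median=17.5
Step 5: insert 6 -> lo=[6, 8, 14] (size 3, max 14) hi=[21, 28] (size 2, min 21) -> median=14
Step 6: insert 13 -> lo=[6, 8, 13] (size 3, max 13) hi=[14, 21, 28] (size 3, min 14) -> median=13.5
Step 7: insert 21 -> lo=[6, 8, 13, 14] (size 4, max 14) hi=[21, 21, 28] (size 3, min 21) -> median=14
Step 8: insert 27 -> lo=[6, 8, 13, 14] (size 4, max 14) hi=[21, 21, 27, 28] (size 4, min 21) -> median=17.5
Step 9: insert 13 -> lo=[6, 8, 13, 13, 14] (size 5, max 14) hi=[21, 21, 27, 28] (size 4, min 21) -> median=14
Step 10: insert 8 -> lo=[6, 8, 8, 13, 13] (size 5, max 13) hi=[14, 21, 21, 27, 28] (size 5, min 14) -> median=13.5
Step 11: insert 21 -> lo=[6, 8, 8, 13, 13, 14] (size 6, max 14) hi=[21, 21, 21, 27, 28] (size 5, min 21) -> median=14
Step 12: insert 33 -> lo=[6, 8, 8, 13, 13, 14] (size 6, max 14) hi=[21, 21, 21, 27, 28, 33] (size 6, min 21) -> median=17.5

Answer: 21 24.5 21 17.5 14 13.5 14 17.5 14 13.5 14 17.5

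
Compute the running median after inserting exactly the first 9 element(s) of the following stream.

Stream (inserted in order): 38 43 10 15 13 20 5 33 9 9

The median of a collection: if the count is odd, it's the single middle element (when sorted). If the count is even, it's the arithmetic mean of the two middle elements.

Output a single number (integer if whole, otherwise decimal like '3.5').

Step 1: insert 38 -> lo=[38] (size 1, max 38) hi=[] (size 0) -> median=38
Step 2: insert 43 -> lo=[38] (size 1, max 38) hi=[43] (size 1, min 43) -> median=40.5
Step 3: insert 10 -> lo=[10, 38] (size 2, max 38) hi=[43] (size 1, min 43) -> median=38
Step 4: insert 15 -> lo=[10, 15] (size 2, max 15) hi=[38, 43] (size 2, min 38) -> median=26.5
Step 5: insert 13 -> lo=[10, 13, 15] (size 3, max 15) hi=[38, 43] (size 2, min 38) -> median=15
Step 6: insert 20 -> lo=[10, 13, 15] (size 3, max 15) hi=[20, 38, 43] (size 3, min 20) -> median=17.5
Step 7: insert 5 -> lo=[5, 10, 13, 15] (size 4, max 15) hi=[20, 38, 43] (size 3, min 20) -> median=15
Step 8: insert 33 -> lo=[5, 10, 13, 15] (size 4, max 15) hi=[20, 33, 38, 43] (size 4, min 20) -> median=17.5
Step 9: insert 9 -> lo=[5, 9, 10, 13, 15] (size 5, max 15) hi=[20, 33, 38, 43] (size 4, min 20) -> median=15

Answer: 15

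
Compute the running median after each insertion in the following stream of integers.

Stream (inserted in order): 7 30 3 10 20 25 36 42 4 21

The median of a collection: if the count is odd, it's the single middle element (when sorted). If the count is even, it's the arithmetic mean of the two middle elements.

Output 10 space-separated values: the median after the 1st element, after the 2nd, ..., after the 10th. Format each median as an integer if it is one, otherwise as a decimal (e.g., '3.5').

Step 1: insert 7 -> lo=[7] (size 1, max 7) hi=[] (size 0) -> median=7
Step 2: insert 30 -> lo=[7] (size 1, max 7) hi=[30] (size 1, min 30) -> median=18.5
Step 3: insert 3 -> lo=[3, 7] (size 2, max 7) hi=[30] (size 1, min 30) -> median=7
Step 4: insert 10 -> lo=[3, 7] (size 2, max 7) hi=[10, 30] (size 2, min 10) -> median=8.5
Step 5: insert 20 -> lo=[3, 7, 10] (size 3, max 10) hi=[20, 30] (size 2, min 20) -> median=10
Step 6: insert 25 -> lo=[3, 7, 10] (size 3, max 10) hi=[20, 25, 30] (size 3, min 20) -> median=15
Step 7: insert 36 -> lo=[3, 7, 10, 20] (size 4, max 20) hi=[25, 30, 36] (size 3, min 25) -> median=20
Step 8: insert 42 -> lo=[3, 7, 10, 20] (size 4, max 20) hi=[25, 30, 36, 42] (size 4, min 25) -> median=22.5
Step 9: insert 4 -> lo=[3, 4, 7, 10, 20] (size 5, max 20) hi=[25, 30, 36, 42] (size 4, min 25) -> median=20
Step 10: insert 21 -> lo=[3, 4, 7, 10, 20] (size 5, max 20) hi=[21, 25, 30, 36, 42] (size 5, min 21) -> median=20.5

Answer: 7 18.5 7 8.5 10 15 20 22.5 20 20.5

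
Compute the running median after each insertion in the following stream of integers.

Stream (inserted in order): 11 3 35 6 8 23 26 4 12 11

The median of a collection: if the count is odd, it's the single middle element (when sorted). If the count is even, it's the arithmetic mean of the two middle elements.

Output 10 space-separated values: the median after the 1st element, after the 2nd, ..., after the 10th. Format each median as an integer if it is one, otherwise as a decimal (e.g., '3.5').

Step 1: insert 11 -> lo=[11] (size 1, max 11) hi=[] (size 0) -> median=11
Step 2: insert 3 -> lo=[3] (size 1, max 3) hi=[11] (size 1, min 11) -> median=7
Step 3: insert 35 -> lo=[3, 11] (size 2, max 11) hi=[35] (size 1, min 35) -> median=11
Step 4: insert 6 -> lo=[3, 6] (size 2, max 6) hi=[11, 35] (size 2, min 11) -> median=8.5
Step 5: insert 8 -> lo=[3, 6, 8] (size 3, max 8) hi=[11, 35] (size 2, min 11) -> median=8
Step 6: insert 23 -> lo=[3, 6, 8] (size 3, max 8) hi=[11, 23, 35] (size 3, min 11) -> median=9.5
Step 7: insert 26 -> lo=[3, 6, 8, 11] (size 4, max 11) hi=[23, 26, 35] (size 3, min 23) -> median=11
Step 8: insert 4 -> lo=[3, 4, 6, 8] (size 4, max 8) hi=[11, 23, 26, 35] (size 4, min 11) -> median=9.5
Step 9: insert 12 -> lo=[3, 4, 6, 8, 11] (size 5, max 11) hi=[12, 23, 26, 35] (size 4, min 12) -> median=11
Step 10: insert 11 -> lo=[3, 4, 6, 8, 11] (size 5, max 11) hi=[11, 12, 23, 26, 35] (size 5, min 11) -> median=11

Answer: 11 7 11 8.5 8 9.5 11 9.5 11 11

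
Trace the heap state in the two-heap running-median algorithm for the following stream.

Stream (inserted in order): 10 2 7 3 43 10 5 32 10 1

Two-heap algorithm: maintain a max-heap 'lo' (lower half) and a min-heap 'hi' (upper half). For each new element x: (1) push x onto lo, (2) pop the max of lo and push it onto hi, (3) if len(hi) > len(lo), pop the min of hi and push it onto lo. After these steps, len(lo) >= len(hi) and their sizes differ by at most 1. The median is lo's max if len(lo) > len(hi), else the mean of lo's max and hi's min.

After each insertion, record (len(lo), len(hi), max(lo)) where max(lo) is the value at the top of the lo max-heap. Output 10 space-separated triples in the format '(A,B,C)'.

Step 1: insert 10 -> lo=[10] hi=[] -> (len(lo)=1, len(hi)=0, max(lo)=10)
Step 2: insert 2 -> lo=[2] hi=[10] -> (len(lo)=1, len(hi)=1, max(lo)=2)
Step 3: insert 7 -> lo=[2, 7] hi=[10] -> (len(lo)=2, len(hi)=1, max(lo)=7)
Step 4: insert 3 -> lo=[2, 3] hi=[7, 10] -> (len(lo)=2, len(hi)=2, max(lo)=3)
Step 5: insert 43 -> lo=[2, 3, 7] hi=[10, 43] -> (len(lo)=3, len(hi)=2, max(lo)=7)
Step 6: insert 10 -> lo=[2, 3, 7] hi=[10, 10, 43] -> (len(lo)=3, len(hi)=3, max(lo)=7)
Step 7: insert 5 -> lo=[2, 3, 5, 7] hi=[10, 10, 43] -> (len(lo)=4, len(hi)=3, max(lo)=7)
Step 8: insert 32 -> lo=[2, 3, 5, 7] hi=[10, 10, 32, 43] -> (len(lo)=4, len(hi)=4, max(lo)=7)
Step 9: insert 10 -> lo=[2, 3, 5, 7, 10] hi=[10, 10, 32, 43] -> (len(lo)=5, len(hi)=4, max(lo)=10)
Step 10: insert 1 -> lo=[1, 2, 3, 5, 7] hi=[10, 10, 10, 32, 43] -> (len(lo)=5, len(hi)=5, max(lo)=7)

Answer: (1,0,10) (1,1,2) (2,1,7) (2,2,3) (3,2,7) (3,3,7) (4,3,7) (4,4,7) (5,4,10) (5,5,7)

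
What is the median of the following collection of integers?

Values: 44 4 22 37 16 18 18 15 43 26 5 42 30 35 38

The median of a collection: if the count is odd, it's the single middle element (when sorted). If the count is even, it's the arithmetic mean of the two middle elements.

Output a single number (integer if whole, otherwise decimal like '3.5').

Answer: 26

Derivation:
Step 1: insert 44 -> lo=[44] (size 1, max 44) hi=[] (size 0) -> median=44
Step 2: insert 4 -> lo=[4] (size 1, max 4) hi=[44] (size 1, min 44) -> median=24
Step 3: insert 22 -> lo=[4, 22] (size 2, max 22) hi=[44] (size 1, min 44) -> median=22
Step 4: insert 37 -> lo=[4, 22] (size 2, max 22) hi=[37, 44] (size 2, min 37) -> median=29.5
Step 5: insert 16 -> lo=[4, 16, 22] (size 3, max 22) hi=[37, 44] (size 2, min 37) -> median=22
Step 6: insert 18 -> lo=[4, 16, 18] (size 3, max 18) hi=[22, 37, 44] (size 3, min 22) -> median=20
Step 7: insert 18 -> lo=[4, 16, 18, 18] (size 4, max 18) hi=[22, 37, 44] (size 3, min 22) -> median=18
Step 8: insert 15 -> lo=[4, 15, 16, 18] (size 4, max 18) hi=[18, 22, 37, 44] (size 4, min 18) -> median=18
Step 9: insert 43 -> lo=[4, 15, 16, 18, 18] (size 5, max 18) hi=[22, 37, 43, 44] (size 4, min 22) -> median=18
Step 10: insert 26 -> lo=[4, 15, 16, 18, 18] (size 5, max 18) hi=[22, 26, 37, 43, 44] (size 5, min 22) -> median=20
Step 11: insert 5 -> lo=[4, 5, 15, 16, 18, 18] (size 6, max 18) hi=[22, 26, 37, 43, 44] (size 5, min 22) -> median=18
Step 12: insert 42 -> lo=[4, 5, 15, 16, 18, 18] (size 6, max 18) hi=[22, 26, 37, 42, 43, 44] (size 6, min 22) -> median=20
Step 13: insert 30 -> lo=[4, 5, 15, 16, 18, 18, 22] (size 7, max 22) hi=[26, 30, 37, 42, 43, 44] (size 6, min 26) -> median=22
Step 14: insert 35 -> lo=[4, 5, 15, 16, 18, 18, 22] (size 7, max 22) hi=[26, 30, 35, 37, 42, 43, 44] (size 7, min 26) -> median=24
Step 15: insert 38 -> lo=[4, 5, 15, 16, 18, 18, 22, 26] (size 8, max 26) hi=[30, 35, 37, 38, 42, 43, 44] (size 7, min 30) -> median=26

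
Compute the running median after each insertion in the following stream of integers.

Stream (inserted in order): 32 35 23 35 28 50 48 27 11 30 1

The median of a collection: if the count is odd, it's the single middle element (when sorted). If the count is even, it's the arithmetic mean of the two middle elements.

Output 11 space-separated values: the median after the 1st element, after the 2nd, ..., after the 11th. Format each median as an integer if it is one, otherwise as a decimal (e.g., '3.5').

Step 1: insert 32 -> lo=[32] (size 1, max 32) hi=[] (size 0) -> median=32
Step 2: insert 35 -> lo=[32] (size 1, max 32) hi=[35] (size 1, min 35) -> median=33.5
Step 3: insert 23 -> lo=[23, 32] (size 2, max 32) hi=[35] (size 1, min 35) -> median=32
Step 4: insert 35 -> lo=[23, 32] (size 2, max 32) hi=[35, 35] (size 2, min 35) -> median=33.5
Step 5: insert 28 -> lo=[23, 28, 32] (size 3, max 32) hi=[35, 35] (size 2, min 35) -> median=32
Step 6: insert 50 -> lo=[23, 28, 32] (size 3, max 32) hi=[35, 35, 50] (size 3, min 35) -> median=33.5
Step 7: insert 48 -> lo=[23, 28, 32, 35] (size 4, max 35) hi=[35, 48, 50] (size 3, min 35) -> median=35
Step 8: insert 27 -> lo=[23, 27, 28, 32] (size 4, max 32) hi=[35, 35, 48, 50] (size 4, min 35) -> median=33.5
Step 9: insert 11 -> lo=[11, 23, 27, 28, 32] (size 5, max 32) hi=[35, 35, 48, 50] (size 4, min 35) -> median=32
Step 10: insert 30 -> lo=[11, 23, 27, 28, 30] (size 5, max 30) hi=[32, 35, 35, 48, 50] (size 5, min 32) -> median=31
Step 11: insert 1 -> lo=[1, 11, 23, 27, 28, 30] (size 6, max 30) hi=[32, 35, 35, 48, 50] (size 5, min 32) -> median=30

Answer: 32 33.5 32 33.5 32 33.5 35 33.5 32 31 30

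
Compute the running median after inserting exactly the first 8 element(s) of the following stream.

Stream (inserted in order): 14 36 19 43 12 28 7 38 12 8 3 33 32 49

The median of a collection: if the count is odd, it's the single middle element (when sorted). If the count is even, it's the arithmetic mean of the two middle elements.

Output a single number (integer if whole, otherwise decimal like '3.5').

Step 1: insert 14 -> lo=[14] (size 1, max 14) hi=[] (size 0) -> median=14
Step 2: insert 36 -> lo=[14] (size 1, max 14) hi=[36] (size 1, min 36) -> median=25
Step 3: insert 19 -> lo=[14, 19] (size 2, max 19) hi=[36] (size 1, min 36) -> median=19
Step 4: insert 43 -> lo=[14, 19] (size 2, max 19) hi=[36, 43] (size 2, min 36) -> median=27.5
Step 5: insert 12 -> lo=[12, 14, 19] (size 3, max 19) hi=[36, 43] (size 2, min 36) -> median=19
Step 6: insert 28 -> lo=[12, 14, 19] (size 3, max 19) hi=[28, 36, 43] (size 3, min 28) -> median=23.5
Step 7: insert 7 -> lo=[7, 12, 14, 19] (size 4, max 19) hi=[28, 36, 43] (size 3, min 28) -> median=19
Step 8: insert 38 -> lo=[7, 12, 14, 19] (size 4, max 19) hi=[28, 36, 38, 43] (size 4, min 28) -> median=23.5

Answer: 23.5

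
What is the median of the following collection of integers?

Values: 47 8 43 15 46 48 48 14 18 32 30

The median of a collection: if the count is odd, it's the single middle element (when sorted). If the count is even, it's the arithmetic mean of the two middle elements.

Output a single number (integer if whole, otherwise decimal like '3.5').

Step 1: insert 47 -> lo=[47] (size 1, max 47) hi=[] (size 0) -> median=47
Step 2: insert 8 -> lo=[8] (size 1, max 8) hi=[47] (size 1, min 47) -> median=27.5
Step 3: insert 43 -> lo=[8, 43] (size 2, max 43) hi=[47] (size 1, min 47) -> median=43
Step 4: insert 15 -> lo=[8, 15] (size 2, max 15) hi=[43, 47] (size 2, min 43) -> median=29
Step 5: insert 46 -> lo=[8, 15, 43] (size 3, max 43) hi=[46, 47] (size 2, min 46) -> median=43
Step 6: insert 48 -> lo=[8, 15, 43] (size 3, max 43) hi=[46, 47, 48] (size 3, min 46) -> median=44.5
Step 7: insert 48 -> lo=[8, 15, 43, 46] (size 4, max 46) hi=[47, 48, 48] (size 3, min 47) -> median=46
Step 8: insert 14 -> lo=[8, 14, 15, 43] (size 4, max 43) hi=[46, 47, 48, 48] (size 4, min 46) -> median=44.5
Step 9: insert 18 -> lo=[8, 14, 15, 18, 43] (size 5, max 43) hi=[46, 47, 48, 48] (size 4, min 46) -> median=43
Step 10: insert 32 -> lo=[8, 14, 15, 18, 32] (size 5, max 32) hi=[43, 46, 47, 48, 48] (size 5, min 43) -> median=37.5
Step 11: insert 30 -> lo=[8, 14, 15, 18, 30, 32] (size 6, max 32) hi=[43, 46, 47, 48, 48] (size 5, min 43) -> median=32

Answer: 32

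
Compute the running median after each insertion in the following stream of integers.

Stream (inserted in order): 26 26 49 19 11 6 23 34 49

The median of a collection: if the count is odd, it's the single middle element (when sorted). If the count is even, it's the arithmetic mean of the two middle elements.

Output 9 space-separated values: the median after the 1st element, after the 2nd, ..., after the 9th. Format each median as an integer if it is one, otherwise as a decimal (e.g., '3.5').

Step 1: insert 26 -> lo=[26] (size 1, max 26) hi=[] (size 0) -> median=26
Step 2: insert 26 -> lo=[26] (size 1, max 26) hi=[26] (size 1, min 26) -> median=26
Step 3: insert 49 -> lo=[26, 26] (size 2, max 26) hi=[49] (size 1, min 49) -> median=26
Step 4: insert 19 -> lo=[19, 26] (size 2, max 26) hi=[26, 49] (size 2, min 26) -> median=26
Step 5: insert 11 -> lo=[11, 19, 26] (size 3, max 26) hi=[26, 49] (size 2, min 26) -> median=26
Step 6: insert 6 -> lo=[6, 11, 19] (size 3, max 19) hi=[26, 26, 49] (size 3, min 26) -> median=22.5
Step 7: insert 23 -> lo=[6, 11, 19, 23] (size 4, max 23) hi=[26, 26, 49] (size 3, min 26) -> median=23
Step 8: insert 34 -> lo=[6, 11, 19, 23] (size 4, max 23) hi=[26, 26, 34, 49] (size 4, min 26) -> median=24.5
Step 9: insert 49 -> lo=[6, 11, 19, 23, 26] (size 5, max 26) hi=[26, 34, 49, 49] (size 4, min 26) -> median=26

Answer: 26 26 26 26 26 22.5 23 24.5 26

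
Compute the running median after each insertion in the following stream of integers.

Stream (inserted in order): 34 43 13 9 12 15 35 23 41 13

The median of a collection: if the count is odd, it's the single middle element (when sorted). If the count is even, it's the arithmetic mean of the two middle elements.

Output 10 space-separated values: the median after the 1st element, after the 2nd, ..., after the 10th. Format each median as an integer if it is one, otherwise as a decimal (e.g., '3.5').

Answer: 34 38.5 34 23.5 13 14 15 19 23 19

Derivation:
Step 1: insert 34 -> lo=[34] (size 1, max 34) hi=[] (size 0) -> median=34
Step 2: insert 43 -> lo=[34] (size 1, max 34) hi=[43] (size 1, min 43) -> median=38.5
Step 3: insert 13 -> lo=[13, 34] (size 2, max 34) hi=[43] (size 1, min 43) -> median=34
Step 4: insert 9 -> lo=[9, 13] (size 2, max 13) hi=[34, 43] (size 2, min 34) -> median=23.5
Step 5: insert 12 -> lo=[9, 12, 13] (size 3, max 13) hi=[34, 43] (size 2, min 34) -> median=13
Step 6: insert 15 -> lo=[9, 12, 13] (size 3, max 13) hi=[15, 34, 43] (size 3, min 15) -> median=14
Step 7: insert 35 -> lo=[9, 12, 13, 15] (size 4, max 15) hi=[34, 35, 43] (size 3, min 34) -> median=15
Step 8: insert 23 -> lo=[9, 12, 13, 15] (size 4, max 15) hi=[23, 34, 35, 43] (size 4, min 23) -> median=19
Step 9: insert 41 -> lo=[9, 12, 13, 15, 23] (size 5, max 23) hi=[34, 35, 41, 43] (size 4, min 34) -> median=23
Step 10: insert 13 -> lo=[9, 12, 13, 13, 15] (size 5, max 15) hi=[23, 34, 35, 41, 43] (size 5, min 23) -> median=19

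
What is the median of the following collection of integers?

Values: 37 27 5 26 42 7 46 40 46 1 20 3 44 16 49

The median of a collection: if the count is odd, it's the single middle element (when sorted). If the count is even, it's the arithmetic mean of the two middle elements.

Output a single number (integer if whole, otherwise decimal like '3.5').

Answer: 27

Derivation:
Step 1: insert 37 -> lo=[37] (size 1, max 37) hi=[] (size 0) -> median=37
Step 2: insert 27 -> lo=[27] (size 1, max 27) hi=[37] (size 1, min 37) -> median=32
Step 3: insert 5 -> lo=[5, 27] (size 2, max 27) hi=[37] (size 1, min 37) -> median=27
Step 4: insert 26 -> lo=[5, 26] (size 2, max 26) hi=[27, 37] (size 2, min 27) -> median=26.5
Step 5: insert 42 -> lo=[5, 26, 27] (size 3, max 27) hi=[37, 42] (size 2, min 37) -> median=27
Step 6: insert 7 -> lo=[5, 7, 26] (size 3, max 26) hi=[27, 37, 42] (size 3, min 27) -> median=26.5
Step 7: insert 46 -> lo=[5, 7, 26, 27] (size 4, max 27) hi=[37, 42, 46] (size 3, min 37) -> median=27
Step 8: insert 40 -> lo=[5, 7, 26, 27] (size 4, max 27) hi=[37, 40, 42, 46] (size 4, min 37) -> median=32
Step 9: insert 46 -> lo=[5, 7, 26, 27, 37] (size 5, max 37) hi=[40, 42, 46, 46] (size 4, min 40) -> median=37
Step 10: insert 1 -> lo=[1, 5, 7, 26, 27] (size 5, max 27) hi=[37, 40, 42, 46, 46] (size 5, min 37) -> median=32
Step 11: insert 20 -> lo=[1, 5, 7, 20, 26, 27] (size 6, max 27) hi=[37, 40, 42, 46, 46] (size 5, min 37) -> median=27
Step 12: insert 3 -> lo=[1, 3, 5, 7, 20, 26] (size 6, max 26) hi=[27, 37, 40, 42, 46, 46] (size 6, min 27) -> median=26.5
Step 13: insert 44 -> lo=[1, 3, 5, 7, 20, 26, 27] (size 7, max 27) hi=[37, 40, 42, 44, 46, 46] (size 6, min 37) -> median=27
Step 14: insert 16 -> lo=[1, 3, 5, 7, 16, 20, 26] (size 7, max 26) hi=[27, 37, 40, 42, 44, 46, 46] (size 7, min 27) -> median=26.5
Step 15: insert 49 -> lo=[1, 3, 5, 7, 16, 20, 26, 27] (size 8, max 27) hi=[37, 40, 42, 44, 46, 46, 49] (size 7, min 37) -> median=27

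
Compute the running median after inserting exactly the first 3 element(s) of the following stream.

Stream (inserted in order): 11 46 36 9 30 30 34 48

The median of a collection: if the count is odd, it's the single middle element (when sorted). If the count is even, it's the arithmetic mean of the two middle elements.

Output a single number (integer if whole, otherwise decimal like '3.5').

Step 1: insert 11 -> lo=[11] (size 1, max 11) hi=[] (size 0) -> median=11
Step 2: insert 46 -> lo=[11] (size 1, max 11) hi=[46] (size 1, min 46) -> median=28.5
Step 3: insert 36 -> lo=[11, 36] (size 2, max 36) hi=[46] (size 1, min 46) -> median=36

Answer: 36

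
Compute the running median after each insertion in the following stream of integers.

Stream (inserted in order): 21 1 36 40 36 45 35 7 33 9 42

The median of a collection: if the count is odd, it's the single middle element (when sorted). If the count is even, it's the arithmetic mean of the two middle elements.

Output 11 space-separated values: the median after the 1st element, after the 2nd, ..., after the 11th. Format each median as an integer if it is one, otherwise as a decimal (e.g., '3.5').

Step 1: insert 21 -> lo=[21] (size 1, max 21) hi=[] (size 0) -> median=21
Step 2: insert 1 -> lo=[1] (size 1, max 1) hi=[21] (size 1, min 21) -> median=11
Step 3: insert 36 -> lo=[1, 21] (size 2, max 21) hi=[36] (size 1, min 36) -> median=21
Step 4: insert 40 -> lo=[1, 21] (size 2, max 21) hi=[36, 40] (size 2, min 36) -> median=28.5
Step 5: insert 36 -> lo=[1, 21, 36] (size 3, max 36) hi=[36, 40] (size 2, min 36) -> median=36
Step 6: insert 45 -> lo=[1, 21, 36] (size 3, max 36) hi=[36, 40, 45] (size 3, min 36) -> median=36
Step 7: insert 35 -> lo=[1, 21, 35, 36] (size 4, max 36) hi=[36, 40, 45] (size 3, min 36) -> median=36
Step 8: insert 7 -> lo=[1, 7, 21, 35] (size 4, max 35) hi=[36, 36, 40, 45] (size 4, min 36) -> median=35.5
Step 9: insert 33 -> lo=[1, 7, 21, 33, 35] (size 5, max 35) hi=[36, 36, 40, 45] (size 4, min 36) -> median=35
Step 10: insert 9 -> lo=[1, 7, 9, 21, 33] (size 5, max 33) hi=[35, 36, 36, 40, 45] (size 5, min 35) -> median=34
Step 11: insert 42 -> lo=[1, 7, 9, 21, 33, 35] (size 6, max 35) hi=[36, 36, 40, 42, 45] (size 5, min 36) -> median=35

Answer: 21 11 21 28.5 36 36 36 35.5 35 34 35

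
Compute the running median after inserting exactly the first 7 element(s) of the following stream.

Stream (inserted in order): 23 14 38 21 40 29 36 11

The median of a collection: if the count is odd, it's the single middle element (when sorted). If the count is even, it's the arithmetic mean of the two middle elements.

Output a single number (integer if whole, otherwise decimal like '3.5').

Answer: 29

Derivation:
Step 1: insert 23 -> lo=[23] (size 1, max 23) hi=[] (size 0) -> median=23
Step 2: insert 14 -> lo=[14] (size 1, max 14) hi=[23] (size 1, min 23) -> median=18.5
Step 3: insert 38 -> lo=[14, 23] (size 2, max 23) hi=[38] (size 1, min 38) -> median=23
Step 4: insert 21 -> lo=[14, 21] (size 2, max 21) hi=[23, 38] (size 2, min 23) -> median=22
Step 5: insert 40 -> lo=[14, 21, 23] (size 3, max 23) hi=[38, 40] (size 2, min 38) -> median=23
Step 6: insert 29 -> lo=[14, 21, 23] (size 3, max 23) hi=[29, 38, 40] (size 3, min 29) -> median=26
Step 7: insert 36 -> lo=[14, 21, 23, 29] (size 4, max 29) hi=[36, 38, 40] (size 3, min 36) -> median=29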